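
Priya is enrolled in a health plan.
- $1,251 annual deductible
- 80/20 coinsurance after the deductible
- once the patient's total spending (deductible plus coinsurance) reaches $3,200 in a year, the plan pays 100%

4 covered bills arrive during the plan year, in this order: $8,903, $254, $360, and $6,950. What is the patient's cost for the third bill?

$72

Claim 1 — $8,903: $1,251 finishes the deductible; $7,652 goes to coinsurance; 20% of $7,652 = $1,530.40. Cost to patient: $2,781.40. OOP to date $2,781.40.
Claim 2 — $254: 20% coinsurance on $254 = $50.80. Cost to patient: $50.80. OOP to date $2,832.20.
Claim 3 — $360: deductible already satisfied, so patient's share is 20% × $360 = $72. Patient owes $72 (running OOP $2,904.20).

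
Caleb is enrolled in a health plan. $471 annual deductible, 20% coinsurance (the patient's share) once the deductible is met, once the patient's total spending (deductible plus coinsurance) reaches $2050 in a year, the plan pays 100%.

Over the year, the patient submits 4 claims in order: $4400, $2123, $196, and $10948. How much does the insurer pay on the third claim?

$156.80

Bill 1, $4400: deductible takes $471, $3929 remains; patient's 20% is $785.80. Patient pays $1256.80; OOP now $1256.80. Insurer: $4400 − $1256.80 = $3143.20.
Bill 2, $2123: deductible met; 20% of $2123 = $424.60. Cost to patient: $424.60. OOP to date $1681.40. Insurer: $2123 − $424.60 = $1698.40.
Bill 3, $196: 20% coinsurance on $196 = $39.20. Patient owes $39.20 (running OOP $1720.60). Plan pays $196 − $39.20 = $156.80.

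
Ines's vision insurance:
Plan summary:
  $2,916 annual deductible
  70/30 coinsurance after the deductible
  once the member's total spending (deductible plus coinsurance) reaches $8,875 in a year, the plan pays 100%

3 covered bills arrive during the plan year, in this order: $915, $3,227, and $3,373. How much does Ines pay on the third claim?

$1,011.90

#1 ($915): all of it applies to the deductible. Member owes $915 (running OOP $915).
#2 ($3,227): deductible takes $2,001, $1,226 remains; member's 30% is $367.80. Member pays $2,368.80; OOP now $3,283.80.
#3 ($3,373): deductible already satisfied, so member's share is 30% × $3,373 = $1,011.90. Member owes $1,011.90 (running OOP $4,295.70).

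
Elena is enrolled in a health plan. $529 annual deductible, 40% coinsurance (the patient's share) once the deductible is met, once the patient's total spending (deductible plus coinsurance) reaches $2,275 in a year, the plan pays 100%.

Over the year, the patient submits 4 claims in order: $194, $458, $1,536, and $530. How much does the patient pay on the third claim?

$614.40

Claim 1 ($194): all of it applies to the deductible. Patient pays $194; OOP now $194.
Claim 2 ($458): $335 finishes the deductible; $123 goes to coinsurance; patient's 40% is $49.20. Cost to patient: $384.20. OOP to date $578.20.
Claim 3 ($1,536): deductible already satisfied, so patient's share is 40% × $1,536 = $614.40. Patient owes $614.40 (running OOP $1,192.60).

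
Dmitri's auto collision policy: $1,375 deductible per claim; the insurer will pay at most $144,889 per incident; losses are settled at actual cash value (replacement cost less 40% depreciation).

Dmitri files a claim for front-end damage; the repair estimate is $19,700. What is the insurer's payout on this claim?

$10,445

At 40% depreciation, ACV = $19,700 − $7,880 = $11,820.
After the deductible, $11,820 − $1,375 = $10,445 remains.
$10,445 is within the $144,889 limit, so the insurer pays $10,445.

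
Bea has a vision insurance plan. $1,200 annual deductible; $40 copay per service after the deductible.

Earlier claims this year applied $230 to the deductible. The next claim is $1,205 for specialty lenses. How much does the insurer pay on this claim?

Deductible still to meet: $1,200 − $230 = $970.
That leaves $1,205 − $970 = $235 for the copay.
Copay on this service: $40.
That puts the member's cost at $970 + $40 = $1,010.
The plan picks up $1,205 − $1,010 = $195.

$195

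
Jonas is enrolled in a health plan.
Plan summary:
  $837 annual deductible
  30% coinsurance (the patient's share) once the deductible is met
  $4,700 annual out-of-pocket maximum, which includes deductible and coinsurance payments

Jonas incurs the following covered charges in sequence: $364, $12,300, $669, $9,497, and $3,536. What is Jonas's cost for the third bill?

$200.70

#1 ($364): fully absorbed by the deductible. Patient pays $364; OOP now $364.
#2 ($12,300): $473 to deductible, leaving $11,827; coinsurance $11,827 × 30% = $3,548.10. Patient pays $4,021.10; OOP now $4,385.10.
#3 ($669): deductible already satisfied, so patient's share is 30% × $669 = $200.70. Patient owes $200.70 (running OOP $4,585.80).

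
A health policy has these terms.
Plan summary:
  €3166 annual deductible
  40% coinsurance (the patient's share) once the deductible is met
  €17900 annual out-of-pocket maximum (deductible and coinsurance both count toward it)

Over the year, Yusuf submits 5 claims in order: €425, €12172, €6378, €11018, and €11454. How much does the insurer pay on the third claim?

€3826.80

Claim 1 (€425): fully absorbed by the deductible. Patient pays €425; OOP now €425. Insurer: €425 − €425 = €0.
Claim 2 (€12172): €2741 finishes the deductible; €9431 goes to coinsurance; 40% of €9431 = €3772.40. Cost to patient: €6513.40. OOP to date €6938.40. Plan pays €12172 − €6513.40 = €5658.60.
Claim 3 (€6378): deductible already satisfied, so patient's share is 40% × €6378 = €2551.20. Cost to patient: €2551.20. OOP to date €9489.60. Plan pays €6378 − €2551.20 = €3826.80.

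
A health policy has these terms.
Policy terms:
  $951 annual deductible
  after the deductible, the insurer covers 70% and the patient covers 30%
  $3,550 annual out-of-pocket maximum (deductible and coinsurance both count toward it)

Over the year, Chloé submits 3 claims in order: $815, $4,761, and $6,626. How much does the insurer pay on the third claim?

$5,414.50

#1 ($815): all of it applies to the deductible. Cost to patient: $815. OOP to date $815. Insurer: $815 − $815 = $0.
#2 ($4,761): deductible takes $136, $4,625 remains; coinsurance $4,625 × 30% = $1,387.50. Cost to patient: $1,523.50. OOP to date $2,338.50. Insurer: $4,761 − $1,523.50 = $3,237.50.
#3 ($6,626): deductible already satisfied, so patient's share is 30% × $6,626 = $1,987.80. That would push OOP to $4,326.30, over the $3,550 cap, so patient pays $3,550 − $2,338.50 = $1,211.50. Insurer: $6,626 − $1,211.50 = $5,414.50.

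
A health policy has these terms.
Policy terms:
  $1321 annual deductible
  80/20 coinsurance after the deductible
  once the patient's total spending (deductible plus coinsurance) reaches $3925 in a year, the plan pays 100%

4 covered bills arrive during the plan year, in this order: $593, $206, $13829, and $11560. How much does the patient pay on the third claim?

Claim 1 — $593: all of it applies to the deductible. Cost to patient: $593. OOP to date $593.
Claim 2 — $206: entire amount goes to the deductible. Cost to patient: $206. OOP to date $799.
Claim 3 — $13829: $522 finishes the deductible; $13307 goes to coinsurance; coinsurance $13307 × 20% = $2661.40. Together that's $522 + $2661.40 = $3183.40. OOP would hit $3982.40 > $3925, so the cap limits the patient to $3925 − $799 = $3126.

$3126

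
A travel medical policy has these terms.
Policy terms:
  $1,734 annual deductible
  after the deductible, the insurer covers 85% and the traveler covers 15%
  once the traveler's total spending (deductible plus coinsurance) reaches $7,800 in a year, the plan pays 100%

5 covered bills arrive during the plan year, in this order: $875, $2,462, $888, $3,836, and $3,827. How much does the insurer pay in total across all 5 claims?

Claim 1 — $875: entire amount goes to the deductible. Traveler pays $875; OOP now $875. Plan pays $875 − $875 = $0.
Claim 2 — $2,462: $859 finishes the deductible; $1,603 goes to coinsurance; 15% of $1,603 = $240.45. Traveler owes $1,099.45 (running OOP $1,974.45). Insurer: $2,462 − $1,099.45 = $1,362.55.
Claim 3 — $888: deductible already satisfied, so traveler's share is 15% × $888 = $133.20. Cost to traveler: $133.20. OOP to date $2,107.65. Plan pays $888 − $133.20 = $754.80.
Claim 4 — $3,836: deductible already satisfied, so traveler's share is 15% × $3,836 = $575.40. Traveler owes $575.40 (running OOP $2,683.05). Insurer: $3,836 − $575.40 = $3,260.60.
Claim 5 — $3,827: deductible met; 15% of $3,827 = $574.05. Traveler pays $574.05; OOP now $3,257.10. Plan pays $3,827 − $574.05 = $3,252.95.
Insurer total = bills − traveler's total = $11,888 − $3,257.10 = $8,630.90.

$8,630.90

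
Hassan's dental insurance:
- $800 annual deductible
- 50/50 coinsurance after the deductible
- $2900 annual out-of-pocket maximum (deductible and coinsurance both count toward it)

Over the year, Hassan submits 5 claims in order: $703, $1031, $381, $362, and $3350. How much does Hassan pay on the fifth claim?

$1261.50

Bill 1, $703: fully absorbed by the deductible. Patient pays $703; OOP now $703.
Bill 2, $1031: $97 to deductible, leaving $934; coinsurance $934 × 50% = $467. Patient pays $564; OOP now $1267.
Bill 3, $381: 50% coinsurance on $381 = $190.50. Cost to patient: $190.50. OOP to date $1457.50.
Bill 4, $362: 50% coinsurance on $362 = $181. Patient owes $181 (running OOP $1638.50).
Bill 5, $3350: 50% coinsurance on $3350 = $1675. That would push OOP to $3313.50, over the $2900 cap, so patient pays $2900 − $1638.50 = $1261.50.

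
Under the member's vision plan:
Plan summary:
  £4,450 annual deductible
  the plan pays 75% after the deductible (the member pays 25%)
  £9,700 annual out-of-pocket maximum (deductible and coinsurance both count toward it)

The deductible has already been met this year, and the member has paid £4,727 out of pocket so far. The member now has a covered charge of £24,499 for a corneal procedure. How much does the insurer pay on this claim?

With the deductible met, the entire £24,499 is subject to coinsurance.
Member's 25% share of £24,499 is £6,124.75.
That would bring total out-of-pocket to £10,851.75, past the £9,700 cap. The member is capped at £9,700 − £4,727 = £4,973 on this claim.
The insurer covers the remainder: £24,499 − £4,973 = £19,526.

£19,526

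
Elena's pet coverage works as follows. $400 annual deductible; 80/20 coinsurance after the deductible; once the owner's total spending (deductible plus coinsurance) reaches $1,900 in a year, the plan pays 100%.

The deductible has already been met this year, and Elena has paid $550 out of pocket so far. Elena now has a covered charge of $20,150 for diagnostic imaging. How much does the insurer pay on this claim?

With the deductible met, the entire $20,150 is subject to coinsurance.
Owner's 20% share of $20,150 is $4,030.
Adding $4,030 to the $550 already spent would give $4,580, which exceeds the $1,900 cap; the owner pays just $1,900 − $550 = $1,350.
Insurer pays the balance: $20,150 − $1,350 = $18,800.

$18,800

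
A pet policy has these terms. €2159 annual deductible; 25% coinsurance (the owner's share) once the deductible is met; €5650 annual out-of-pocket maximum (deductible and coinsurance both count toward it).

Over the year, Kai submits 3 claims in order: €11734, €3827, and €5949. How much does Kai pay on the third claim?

Claim 1 — €11734: €2159 finishes the deductible; €9575 goes to coinsurance; coinsurance €9575 × 25% = €2393.75. Cost to owner: €4552.75. OOP to date €4552.75.
Claim 2 — €3827: 25% coinsurance on €3827 = €956.75. Cost to owner: €956.75. OOP to date €5509.50.
Claim 3 — €5949: deductible already satisfied, so owner's share is 25% × €5949 = €1487.25. Adding that to €5509.50 gives €6996.75, past the €5650 cap; owner pays only €5650 − €5509.50 = €140.50.

€140.50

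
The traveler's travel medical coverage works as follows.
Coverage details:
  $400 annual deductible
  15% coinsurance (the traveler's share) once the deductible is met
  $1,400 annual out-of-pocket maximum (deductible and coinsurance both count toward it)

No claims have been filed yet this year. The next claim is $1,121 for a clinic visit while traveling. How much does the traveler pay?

$508.15

Nothing has been paid toward the $400 deductible, so the first $400 of this charge is applied there.
That leaves $1,121 − $400 = $721 for coinsurance.
Traveler's 15% share of $721 is $108.15.
Traveler responsibility before any cap: $400 + $108.15 = $508.15.
Total out-of-pocket so far would be $0 + $508.15 = $508.15, below the $1,400 cap — no reduction.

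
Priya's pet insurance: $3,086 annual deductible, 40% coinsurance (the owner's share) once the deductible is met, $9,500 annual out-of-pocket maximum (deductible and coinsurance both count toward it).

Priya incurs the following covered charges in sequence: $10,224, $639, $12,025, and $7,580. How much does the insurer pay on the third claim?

$8,721.80

Claim 1 — $10,224: deductible takes $3,086, $7,138 remains; coinsurance $7,138 × 40% = $2,855.20. Owner pays $5,941.20; OOP now $5,941.20. Plan pays $10,224 − $5,941.20 = $4,282.80.
Claim 2 — $639: 40% coinsurance on $639 = $255.60. Cost to owner: $255.60. OOP to date $6,196.80. Plan pays $639 − $255.60 = $383.40.
Claim 3 — $12,025: deductible met; 40% of $12,025 = $4,810. OOP would hit $11,006.80 > $9,500, so the cap limits the owner to $9,500 − $6,196.80 = $3,303.20. Plan pays $12,025 − $3,303.20 = $8,721.80.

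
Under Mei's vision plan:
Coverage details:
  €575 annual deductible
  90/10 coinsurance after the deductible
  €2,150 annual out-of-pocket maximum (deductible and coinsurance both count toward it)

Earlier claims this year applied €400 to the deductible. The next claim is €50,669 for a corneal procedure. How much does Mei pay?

Deductible still to meet: €575 − €400 = €175.
That leaves €50,669 − €175 = €50,494 for coinsurance.
10% of €50,494 = €5,049.40 falls to the member.
So the member owes €175 + €5,049.40 = €5,224.40 before any cap.
Adding €5,224.40 to the €400 already spent would give €5,624.40, which exceeds the €2,150 cap; the member pays just €2,150 − €400 = €1,750.

€1,750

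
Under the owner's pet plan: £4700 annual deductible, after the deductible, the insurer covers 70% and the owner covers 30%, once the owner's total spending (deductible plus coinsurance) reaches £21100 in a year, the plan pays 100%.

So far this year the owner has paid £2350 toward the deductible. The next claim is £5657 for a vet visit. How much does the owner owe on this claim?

£3342.10

£2350 of the £4700 deductible is already met, leaving £2350.
That leaves £5657 − £2350 = £3307 for coinsurance.
Owner's 30% share of £3307 is £992.10.
That puts the owner's cost at £2350 + £992.10 = £3342.10 before any cap.
Year-to-date out-of-pocket becomes £2350 + £3342.10 = £5692.10, still under the £21100 maximum, so no cap applies.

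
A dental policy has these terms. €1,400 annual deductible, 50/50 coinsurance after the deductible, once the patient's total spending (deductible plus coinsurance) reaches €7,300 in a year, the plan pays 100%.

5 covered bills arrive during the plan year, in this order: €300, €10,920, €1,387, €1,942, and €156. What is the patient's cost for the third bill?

€693.50

Claim 1 (€300): fully absorbed by the deductible. Patient pays €300; OOP now €300.
Claim 2 (€10,920): €1,100 finishes the deductible; €9,820 goes to coinsurance; coinsurance €9,820 × 50% = €4,910. Patient pays €6,010; OOP now €6,310.
Claim 3 (€1,387): deductible already satisfied, so patient's share is 50% × €1,387 = €693.50. Cost to patient: €693.50. OOP to date €7,003.50.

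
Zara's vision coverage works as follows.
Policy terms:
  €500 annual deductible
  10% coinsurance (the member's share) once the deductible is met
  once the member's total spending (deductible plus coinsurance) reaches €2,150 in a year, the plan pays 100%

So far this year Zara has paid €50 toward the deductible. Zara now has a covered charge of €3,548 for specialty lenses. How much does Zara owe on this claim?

€759.80

€50 of the €500 deductible is already met, leaving €450.
The remaining €3,098 (= €3,548 − €450) moves to coinsurance.
Coinsurance: €3,098 × 10% = €309.80.
That puts the member's cost at €450 + €309.80 = €759.80 before any cap.
Year-to-date out-of-pocket becomes €50 + €759.80 = €809.80, still under the €2,150 maximum, so no cap applies.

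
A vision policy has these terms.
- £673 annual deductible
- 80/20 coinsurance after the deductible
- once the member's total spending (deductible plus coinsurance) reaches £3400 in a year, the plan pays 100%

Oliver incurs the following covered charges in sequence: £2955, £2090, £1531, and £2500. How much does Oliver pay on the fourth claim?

#1 (£2955): £673 to deductible, leaving £2282; coinsurance £2282 × 20% = £456.40. Cost to member: £1129.40. OOP to date £1129.40.
#2 (£2090): deductible met; 20% of £2090 = £418. Cost to member: £418. OOP to date £1547.40.
#3 (£1531): 20% coinsurance on £1531 = £306.20. Cost to member: £306.20. OOP to date £1853.60.
#4 (£2500): deductible met; 20% of £2500 = £500. Member pays £500; OOP now £2353.60.

£500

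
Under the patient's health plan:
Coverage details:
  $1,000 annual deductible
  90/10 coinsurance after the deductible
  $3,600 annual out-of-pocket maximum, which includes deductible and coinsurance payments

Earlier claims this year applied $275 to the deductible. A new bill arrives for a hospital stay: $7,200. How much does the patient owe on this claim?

$1,372.50

Remaining deductible: $1,000 − $275 = $725.
That leaves $7,200 − $725 = $6,475 for coinsurance.
10% of $6,475 = $647.50 falls to the patient.
Patient responsibility before any cap: $725 + $647.50 = $1,372.50.
Cumulative spending $275 + $1,372.50 = $1,647.50 stays under the $3,600 maximum.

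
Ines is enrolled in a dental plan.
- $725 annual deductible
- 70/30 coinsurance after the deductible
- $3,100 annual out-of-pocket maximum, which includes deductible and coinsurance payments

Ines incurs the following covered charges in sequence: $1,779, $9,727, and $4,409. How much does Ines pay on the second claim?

$2,058.80

Bill 1, $1,779: $725 finishes the deductible; $1,054 goes to coinsurance; coinsurance $1,054 × 30% = $316.20. Patient pays $1,041.20; OOP now $1,041.20.
Bill 2, $9,727: deductible already satisfied, so patient's share is 30% × $9,727 = $2,918.10. Adding that to $1,041.20 gives $3,959.30, past the $3,100 cap; patient pays only $3,100 − $1,041.20 = $2,058.80.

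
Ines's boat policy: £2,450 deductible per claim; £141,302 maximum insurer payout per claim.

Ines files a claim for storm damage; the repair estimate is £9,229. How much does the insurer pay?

£6,779

Less the £2,450 deductible: £9,229 − £2,450 = £6,779.
£6,779 is within the £141,302 limit, so the insurer pays £6,779.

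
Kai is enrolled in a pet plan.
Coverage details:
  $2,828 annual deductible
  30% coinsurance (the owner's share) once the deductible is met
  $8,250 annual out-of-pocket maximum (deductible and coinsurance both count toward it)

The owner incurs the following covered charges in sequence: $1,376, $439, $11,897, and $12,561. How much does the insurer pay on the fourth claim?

$10,404.20

Claim 1 ($1,376): all of it applies to the deductible. Owner pays $1,376; OOP now $1,376. Plan pays $1,376 − $1,376 = $0.
Claim 2 ($439): all of it applies to the deductible. Cost to owner: $439. OOP to date $1,815. Insurer: $439 − $439 = $0.
Claim 3 ($11,897): $1,013 finishes the deductible; $10,884 goes to coinsurance; coinsurance $10,884 × 30% = $3,265.20. Cost to owner: $4,278.20. OOP to date $6,093.20. Plan pays $11,897 − $4,278.20 = $7,618.80.
Claim 4 ($12,561): 30% coinsurance on $12,561 = $3,768.30. Adding that to $6,093.20 gives $9,861.50, past the $8,250 cap; owner pays only $8,250 − $6,093.20 = $2,156.80. Insurer: $12,561 − $2,156.80 = $10,404.20.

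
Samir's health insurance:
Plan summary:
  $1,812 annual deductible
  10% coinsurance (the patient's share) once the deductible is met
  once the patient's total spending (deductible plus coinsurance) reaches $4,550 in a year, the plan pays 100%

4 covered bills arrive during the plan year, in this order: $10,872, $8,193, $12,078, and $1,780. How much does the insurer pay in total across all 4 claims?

$28,373

Bill 1, $10,872: deductible takes $1,812, $9,060 remains; 10% of $9,060 = $906. Patient owes $2,718 (running OOP $2,718). Plan pays $10,872 − $2,718 = $8,154.
Bill 2, $8,193: deductible already satisfied, so patient's share is 10% × $8,193 = $819.30. Cost to patient: $819.30. OOP to date $3,537.30. Plan pays $8,193 − $819.30 = $7,373.70.
Bill 3, $12,078: 10% coinsurance on $12,078 = $1,207.80. That would push OOP to $4,745.10, over the $4,550 cap, so patient pays $4,550 − $3,537.30 = $1,012.70. Insurer: $12,078 − $1,012.70 = $11,065.30.
Bill 4, $1,780: 10% coinsurance on $1,780 = $178. Adding that to $4,550 gives $4,728, past the $4,550 cap; patient pays only $4,550 − $4,550 = $0. Insurer: $1,780 − $0 = $1,780.
Insurer total = bills − patient's total = $32,923 − $4,550 = $28,373.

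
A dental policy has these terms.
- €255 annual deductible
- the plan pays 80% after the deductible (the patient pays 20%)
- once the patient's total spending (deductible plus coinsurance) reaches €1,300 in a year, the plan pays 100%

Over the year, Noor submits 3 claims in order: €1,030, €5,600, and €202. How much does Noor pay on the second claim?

€890

#1 (€1,030): €255 finishes the deductible; €775 goes to coinsurance; coinsurance €775 × 20% = €155. Cost to patient: €410. OOP to date €410.
#2 (€5,600): 20% coinsurance on €5,600 = €1,120. OOP would hit €1,530 > €1,300, so the cap limits the patient to €1,300 − €410 = €890.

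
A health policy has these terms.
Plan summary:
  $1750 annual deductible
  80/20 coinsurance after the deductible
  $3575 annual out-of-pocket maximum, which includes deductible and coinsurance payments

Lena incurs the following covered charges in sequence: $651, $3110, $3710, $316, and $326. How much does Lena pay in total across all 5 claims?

$3022.60

Bill 1, $651: entire amount goes to the deductible. Cost to patient: $651. OOP to date $651.
Bill 2, $3110: $1099 finishes the deductible; $2011 goes to coinsurance; coinsurance $2011 × 20% = $402.20. Patient pays $1501.20; OOP now $2152.20.
Bill 3, $3710: 20% coinsurance on $3710 = $742. Cost to patient: $742. OOP to date $2894.20.
Bill 4, $316: deductible already satisfied, so patient's share is 20% × $316 = $63.20. Patient pays $63.20; OOP now $2957.40.
Bill 5, $326: 20% coinsurance on $326 = $65.20. Patient owes $65.20 (running OOP $3022.60).
Summing the patient's payments: $651 + $1501.20 + $742 + $63.20 + $65.20 = $3022.60.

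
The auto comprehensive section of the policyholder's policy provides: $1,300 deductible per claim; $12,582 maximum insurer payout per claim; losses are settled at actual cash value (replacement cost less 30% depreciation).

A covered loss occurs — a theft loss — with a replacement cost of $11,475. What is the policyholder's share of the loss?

$4,742.50

Actual cash value after 30% depreciation: $11,475 × 70% = $8,032.50.
After the deductible, $8,032.50 − $1,300 = $6,732.50 remains.
$6,732.50 ≤ $12,582, so the limit doesn't bind; insurer pays $6,732.50.
Out of pocket: $11,475 − $6,732.50 = $4,742.50.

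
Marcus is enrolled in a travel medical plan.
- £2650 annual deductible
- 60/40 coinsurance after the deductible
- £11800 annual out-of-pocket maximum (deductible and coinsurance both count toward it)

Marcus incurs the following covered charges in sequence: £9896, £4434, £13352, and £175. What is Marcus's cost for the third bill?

£4478

Bill 1, £9896: £2650 to deductible, leaving £7246; traveler's 40% is £2898.40. Traveler pays £5548.40; OOP now £5548.40.
Bill 2, £4434: deductible already satisfied, so traveler's share is 40% × £4434 = £1773.60. Traveler owes £1773.60 (running OOP £7322).
Bill 3, £13352: deductible already satisfied, so traveler's share is 40% × £13352 = £5340.80. OOP would hit £12662.80 > £11800, so the cap limits the traveler to £11800 − £7322 = £4478.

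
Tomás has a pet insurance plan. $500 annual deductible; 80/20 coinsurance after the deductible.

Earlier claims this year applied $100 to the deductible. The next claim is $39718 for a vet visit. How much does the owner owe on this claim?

$100 of the $500 deductible is already met, leaving $400.
After the $400 deductible portion, $39718 − $400 = $39318 is subject to coinsurance.
20% of $39318 = $7863.60 falls to the owner.
That puts the owner's cost at $400 + $7863.60 = $8263.60.

$8263.60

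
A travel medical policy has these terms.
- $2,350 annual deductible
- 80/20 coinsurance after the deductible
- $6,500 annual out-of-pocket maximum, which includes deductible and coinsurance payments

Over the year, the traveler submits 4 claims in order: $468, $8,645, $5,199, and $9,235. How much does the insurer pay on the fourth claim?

$7,477.40

Claim 1 ($468): all of it applies to the deductible. Traveler owes $468 (running OOP $468). Plan pays $468 − $468 = $0.
Claim 2 ($8,645): $1,882 to deductible, leaving $6,763; traveler's 20% is $1,352.60. Traveler owes $3,234.60 (running OOP $3,702.60). Insurer: $8,645 − $3,234.60 = $5,410.40.
Claim 3 ($5,199): deductible met; 20% of $5,199 = $1,039.80. Traveler pays $1,039.80; OOP now $4,742.40. Insurer: $5,199 − $1,039.80 = $4,159.20.
Claim 4 ($9,235): deductible already satisfied, so traveler's share is 20% × $9,235 = $1,847. Adding that to $4,742.40 gives $6,589.40, past the $6,500 cap; traveler pays only $6,500 − $4,742.40 = $1,757.60. Insurer: $9,235 − $1,757.60 = $7,477.40.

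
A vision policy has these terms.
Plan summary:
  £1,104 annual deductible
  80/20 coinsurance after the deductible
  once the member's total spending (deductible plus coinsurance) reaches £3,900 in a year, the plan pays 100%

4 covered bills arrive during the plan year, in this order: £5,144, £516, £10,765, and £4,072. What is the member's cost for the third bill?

Bill 1, £5,144: deductible takes £1,104, £4,040 remains; coinsurance £4,040 × 20% = £808. Cost to member: £1,912. OOP to date £1,912.
Bill 2, £516: deductible met; 20% of £516 = £103.20. Cost to member: £103.20. OOP to date £2,015.20.
Bill 3, £10,765: deductible met; 20% of £10,765 = £2,153. Adding that to £2,015.20 gives £4,168.20, past the £3,900 cap; member pays only £3,900 − £2,015.20 = £1,884.80.

£1,884.80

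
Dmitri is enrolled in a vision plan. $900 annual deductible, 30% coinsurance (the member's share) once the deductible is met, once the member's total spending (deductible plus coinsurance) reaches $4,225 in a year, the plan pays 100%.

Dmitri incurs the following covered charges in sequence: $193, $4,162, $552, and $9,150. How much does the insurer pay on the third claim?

Bill 1, $193: all of it applies to the deductible. Member pays $193; OOP now $193. Plan pays $193 − $193 = $0.
Bill 2, $4,162: $707 finishes the deductible; $3,455 goes to coinsurance; 30% of $3,455 = $1,036.50. Cost to member: $1,743.50. OOP to date $1,936.50. Insurer: $4,162 − $1,743.50 = $2,418.50.
Bill 3, $552: 30% coinsurance on $552 = $165.60. Member owes $165.60 (running OOP $2,102.10). Plan pays $552 − $165.60 = $386.40.

$386.40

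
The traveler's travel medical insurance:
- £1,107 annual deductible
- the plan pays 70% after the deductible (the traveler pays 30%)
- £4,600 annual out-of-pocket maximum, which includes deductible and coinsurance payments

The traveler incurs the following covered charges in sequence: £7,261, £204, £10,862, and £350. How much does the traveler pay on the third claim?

Bill 1, £7,261: £1,107 to deductible, leaving £6,154; 30% of £6,154 = £1,846.20. Cost to traveler: £2,953.20. OOP to date £2,953.20.
Bill 2, £204: 30% coinsurance on £204 = £61.20. Traveler pays £61.20; OOP now £3,014.40.
Bill 3, £10,862: 30% coinsurance on £10,862 = £3,258.60. Adding that to £3,014.40 gives £6,273, past the £4,600 cap; traveler pays only £4,600 − £3,014.40 = £1,585.60.

£1,585.60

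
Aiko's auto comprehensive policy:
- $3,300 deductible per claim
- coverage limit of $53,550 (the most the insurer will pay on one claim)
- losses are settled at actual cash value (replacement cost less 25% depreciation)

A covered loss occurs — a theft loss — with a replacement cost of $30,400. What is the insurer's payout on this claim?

Depreciate 25%: the covered value is $30,400 × 0.75 = $22,800.
Subtract the deductible: $22,800 − $3,300 = $19,500.
$19,500 is within the $53,550 limit, so the insurer pays $19,500.

$19,500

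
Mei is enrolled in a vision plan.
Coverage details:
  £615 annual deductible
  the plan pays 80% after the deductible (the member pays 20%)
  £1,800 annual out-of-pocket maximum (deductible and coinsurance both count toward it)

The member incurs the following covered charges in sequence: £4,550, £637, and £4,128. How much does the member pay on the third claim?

£270.60

Bill 1, £4,550: deductible takes £615, £3,935 remains; member's 20% is £787. Member pays £1,402; OOP now £1,402.
Bill 2, £637: deductible met; 20% of £637 = £127.40. Member owes £127.40 (running OOP £1,529.40).
Bill 3, £4,128: deductible met; 20% of £4,128 = £825.60. Adding that to £1,529.40 gives £2,355, past the £1,800 cap; member pays only £1,800 − £1,529.40 = £270.60.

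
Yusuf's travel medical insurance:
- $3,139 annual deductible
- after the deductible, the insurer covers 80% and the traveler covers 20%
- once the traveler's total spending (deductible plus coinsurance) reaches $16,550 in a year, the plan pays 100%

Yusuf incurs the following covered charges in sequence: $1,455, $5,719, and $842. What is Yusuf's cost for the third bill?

$168.40

Bill 1, $1,455: entire amount goes to the deductible. Cost to traveler: $1,455. OOP to date $1,455.
Bill 2, $5,719: $1,684 finishes the deductible; $4,035 goes to coinsurance; 20% of $4,035 = $807. Traveler owes $2,491 (running OOP $3,946).
Bill 3, $842: 20% coinsurance on $842 = $168.40. Cost to traveler: $168.40. OOP to date $4,114.40.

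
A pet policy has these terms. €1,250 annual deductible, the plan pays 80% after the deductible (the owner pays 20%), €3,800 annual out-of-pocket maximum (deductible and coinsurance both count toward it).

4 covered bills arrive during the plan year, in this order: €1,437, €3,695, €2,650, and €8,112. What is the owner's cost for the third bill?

Bill 1, €1,437: deductible takes €1,250, €187 remains; owner's 20% is €37.40. Owner owes €1,287.40 (running OOP €1,287.40).
Bill 2, €3,695: deductible met; 20% of €3,695 = €739. Owner pays €739; OOP now €2,026.40.
Bill 3, €2,650: deductible already satisfied, so owner's share is 20% × €2,650 = €530. Owner owes €530 (running OOP €2,556.40).

€530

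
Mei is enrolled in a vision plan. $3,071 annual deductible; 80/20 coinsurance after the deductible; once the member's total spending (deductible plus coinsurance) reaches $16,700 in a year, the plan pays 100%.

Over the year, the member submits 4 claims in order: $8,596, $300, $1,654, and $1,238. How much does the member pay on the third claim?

$330.80

Claim 1 — $8,596: $3,071 finishes the deductible; $5,525 goes to coinsurance; member's 20% is $1,105. Member pays $4,176; OOP now $4,176.
Claim 2 — $300: deductible already satisfied, so member's share is 20% × $300 = $60. Member pays $60; OOP now $4,236.
Claim 3 — $1,654: deductible met; 20% of $1,654 = $330.80. Cost to member: $330.80. OOP to date $4,566.80.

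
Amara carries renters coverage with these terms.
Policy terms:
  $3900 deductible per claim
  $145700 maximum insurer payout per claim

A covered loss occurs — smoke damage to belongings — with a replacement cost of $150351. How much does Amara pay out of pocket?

Subtract the deductible: $150351 − $3900 = $146451.
Since $146451 > $145700, the payout is capped at $145700.
Tenant's share is the uncovered remainder: $150351 − $145700 = $4651.

$4651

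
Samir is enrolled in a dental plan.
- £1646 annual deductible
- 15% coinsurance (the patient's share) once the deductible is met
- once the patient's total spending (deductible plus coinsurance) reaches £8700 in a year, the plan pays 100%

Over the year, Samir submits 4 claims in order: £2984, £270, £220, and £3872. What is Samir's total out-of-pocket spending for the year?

Bill 1, £2984: deductible takes £1646, £1338 remains; coinsurance £1338 × 15% = £200.70. Cost to patient: £1846.70. OOP to date £1846.70.
Bill 2, £270: deductible already satisfied, so patient's share is 15% × £270 = £40.50. Patient owes £40.50 (running OOP £1887.20).
Bill 3, £220: deductible met; 15% of £220 = £33. Cost to patient: £33. OOP to date £1920.20.
Bill 4, £3872: deductible already satisfied, so patient's share is 15% × £3872 = £580.80. Patient pays £580.80; OOP now £2501.
Total paid by the patient: £1846.70 + £40.50 + £33 + £580.80 = £2501.

£2501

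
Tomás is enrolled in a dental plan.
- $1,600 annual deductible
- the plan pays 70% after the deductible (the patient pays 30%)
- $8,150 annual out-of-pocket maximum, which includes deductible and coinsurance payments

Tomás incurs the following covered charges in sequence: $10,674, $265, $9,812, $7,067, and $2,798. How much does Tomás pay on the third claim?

$2,943.60

#1 ($10,674): deductible takes $1,600, $9,074 remains; 30% of $9,074 = $2,722.20. Cost to patient: $4,322.20. OOP to date $4,322.20.
#2 ($265): 30% coinsurance on $265 = $79.50. Cost to patient: $79.50. OOP to date $4,401.70.
#3 ($9,812): deductible already satisfied, so patient's share is 30% × $9,812 = $2,943.60. Patient pays $2,943.60; OOP now $7,345.30.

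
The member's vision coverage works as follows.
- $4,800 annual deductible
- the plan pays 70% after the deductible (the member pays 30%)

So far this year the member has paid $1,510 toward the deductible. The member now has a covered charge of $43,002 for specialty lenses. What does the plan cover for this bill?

Remaining deductible: $4,800 − $1,510 = $3,290.
That leaves $43,002 − $3,290 = $39,712 for coinsurance.
Coinsurance: $39,712 × 30% = $11,913.60.
So the member owes $3,290 + $11,913.60 = $15,203.60.
The plan picks up $43,002 − $15,203.60 = $27,798.40.

$27,798.40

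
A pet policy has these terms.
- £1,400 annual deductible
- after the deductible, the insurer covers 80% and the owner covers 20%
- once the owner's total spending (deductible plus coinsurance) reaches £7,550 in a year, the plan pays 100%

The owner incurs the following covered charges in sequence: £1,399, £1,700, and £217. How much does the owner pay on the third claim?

Claim 1 (£1,399): entire amount goes to the deductible. Owner owes £1,399 (running OOP £1,399).
Claim 2 (£1,700): £1 finishes the deductible; £1,699 goes to coinsurance; coinsurance £1,699 × 20% = £339.80. Owner owes £340.80 (running OOP £1,739.80).
Claim 3 (£217): deductible already satisfied, so owner's share is 20% × £217 = £43.40. Cost to owner: £43.40. OOP to date £1,783.20.

£43.40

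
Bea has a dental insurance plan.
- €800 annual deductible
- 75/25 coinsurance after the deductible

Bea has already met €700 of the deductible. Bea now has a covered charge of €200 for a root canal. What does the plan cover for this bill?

€700 of the €800 deductible is already met, leaving €100.
The remaining €100 (= €200 − €100) moves to coinsurance.
Patient's 25% share of €100 is €25.
That puts the patient's cost at €100 + €25 = €125.
Insurer pays the balance: €200 − €125 = €75.

€75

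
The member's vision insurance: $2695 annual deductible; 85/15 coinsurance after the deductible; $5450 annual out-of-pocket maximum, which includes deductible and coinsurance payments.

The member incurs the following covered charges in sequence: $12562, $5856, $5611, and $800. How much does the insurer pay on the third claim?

$5214.45

Claim 1 ($12562): $2695 finishes the deductible; $9867 goes to coinsurance; member's 15% is $1480.05. Member pays $4175.05; OOP now $4175.05. Insurer: $12562 − $4175.05 = $8386.95.
Claim 2 ($5856): deductible already satisfied, so member's share is 15% × $5856 = $878.40. Member owes $878.40 (running OOP $5053.45). Plan pays $5856 − $878.40 = $4977.60.
Claim 3 ($5611): deductible met; 15% of $5611 = $841.65. That would push OOP to $5895.10, over the $5450 cap, so member pays $5450 − $5053.45 = $396.55. Plan pays $5611 − $396.55 = $5214.45.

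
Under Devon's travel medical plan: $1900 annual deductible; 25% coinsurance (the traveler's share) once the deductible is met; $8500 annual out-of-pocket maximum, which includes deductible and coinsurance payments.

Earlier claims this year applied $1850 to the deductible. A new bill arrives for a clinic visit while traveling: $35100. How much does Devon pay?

$6650

$1850 of the $1900 deductible is already met, leaving $50.
The remaining $35050 (= $35100 − $50) moves to coinsurance.
25% of $35050 = $8762.50 falls to the traveler.
Traveler responsibility before any cap: $50 + $8762.50 = $8812.50.
Adding $8812.50 to the $1850 already spent would give $10662.50, which exceeds the $8500 cap; the traveler pays just $8500 − $1850 = $6650.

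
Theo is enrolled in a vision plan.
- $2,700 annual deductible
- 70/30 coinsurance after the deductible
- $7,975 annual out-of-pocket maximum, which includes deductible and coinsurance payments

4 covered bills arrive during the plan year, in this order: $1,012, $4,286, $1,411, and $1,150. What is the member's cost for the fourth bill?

$345

Claim 1 — $1,012: entire amount goes to the deductible. Cost to member: $1,012. OOP to date $1,012.
Claim 2 — $4,286: $1,688 finishes the deductible; $2,598 goes to coinsurance; coinsurance $2,598 × 30% = $779.40. Member pays $2,467.40; OOP now $3,479.40.
Claim 3 — $1,411: 30% coinsurance on $1,411 = $423.30. Member pays $423.30; OOP now $3,902.70.
Claim 4 — $1,150: 30% coinsurance on $1,150 = $345. Member pays $345; OOP now $4,247.70.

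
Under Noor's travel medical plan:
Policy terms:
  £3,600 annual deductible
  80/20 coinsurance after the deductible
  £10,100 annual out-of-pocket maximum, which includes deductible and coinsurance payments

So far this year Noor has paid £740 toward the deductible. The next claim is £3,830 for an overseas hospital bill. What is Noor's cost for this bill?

Deductible still to meet: £3,600 − £740 = £2,860.
After the £2,860 deductible portion, £3,830 − £2,860 = £970 is subject to coinsurance.
20% of £970 = £194 falls to the traveler.
Traveler responsibility before any cap: £2,860 + £194 = £3,054.
Year-to-date out-of-pocket becomes £740 + £3,054 = £3,794, still under the £10,100 maximum, so no cap applies.

£3,054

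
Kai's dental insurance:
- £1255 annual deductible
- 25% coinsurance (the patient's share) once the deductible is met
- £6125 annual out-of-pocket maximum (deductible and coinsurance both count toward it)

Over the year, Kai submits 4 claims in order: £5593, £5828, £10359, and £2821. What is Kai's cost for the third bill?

Bill 1, £5593: £1255 finishes the deductible; £4338 goes to coinsurance; coinsurance £4338 × 25% = £1084.50. Patient owes £2339.50 (running OOP £2339.50).
Bill 2, £5828: 25% coinsurance on £5828 = £1457. Cost to patient: £1457. OOP to date £3796.50.
Bill 3, £10359: 25% coinsurance on £10359 = £2589.75. Adding that to £3796.50 gives £6386.25, past the £6125 cap; patient pays only £6125 − £3796.50 = £2328.50.

£2328.50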